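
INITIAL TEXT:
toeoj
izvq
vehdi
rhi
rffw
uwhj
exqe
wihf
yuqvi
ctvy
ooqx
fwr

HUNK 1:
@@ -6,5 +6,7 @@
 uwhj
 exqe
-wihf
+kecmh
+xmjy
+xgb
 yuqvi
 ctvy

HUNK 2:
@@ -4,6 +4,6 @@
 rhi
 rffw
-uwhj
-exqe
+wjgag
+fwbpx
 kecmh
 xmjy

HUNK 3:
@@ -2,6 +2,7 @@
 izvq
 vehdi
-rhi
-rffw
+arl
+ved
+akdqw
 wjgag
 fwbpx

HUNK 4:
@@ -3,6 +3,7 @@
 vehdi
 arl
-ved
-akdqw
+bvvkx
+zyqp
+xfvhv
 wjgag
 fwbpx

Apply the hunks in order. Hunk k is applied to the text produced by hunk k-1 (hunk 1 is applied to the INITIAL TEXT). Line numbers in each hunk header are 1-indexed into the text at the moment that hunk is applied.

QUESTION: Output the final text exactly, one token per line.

Hunk 1: at line 6 remove [wihf] add [kecmh,xmjy,xgb] -> 14 lines: toeoj izvq vehdi rhi rffw uwhj exqe kecmh xmjy xgb yuqvi ctvy ooqx fwr
Hunk 2: at line 4 remove [uwhj,exqe] add [wjgag,fwbpx] -> 14 lines: toeoj izvq vehdi rhi rffw wjgag fwbpx kecmh xmjy xgb yuqvi ctvy ooqx fwr
Hunk 3: at line 2 remove [rhi,rffw] add [arl,ved,akdqw] -> 15 lines: toeoj izvq vehdi arl ved akdqw wjgag fwbpx kecmh xmjy xgb yuqvi ctvy ooqx fwr
Hunk 4: at line 3 remove [ved,akdqw] add [bvvkx,zyqp,xfvhv] -> 16 lines: toeoj izvq vehdi arl bvvkx zyqp xfvhv wjgag fwbpx kecmh xmjy xgb yuqvi ctvy ooqx fwr

Answer: toeoj
izvq
vehdi
arl
bvvkx
zyqp
xfvhv
wjgag
fwbpx
kecmh
xmjy
xgb
yuqvi
ctvy
ooqx
fwr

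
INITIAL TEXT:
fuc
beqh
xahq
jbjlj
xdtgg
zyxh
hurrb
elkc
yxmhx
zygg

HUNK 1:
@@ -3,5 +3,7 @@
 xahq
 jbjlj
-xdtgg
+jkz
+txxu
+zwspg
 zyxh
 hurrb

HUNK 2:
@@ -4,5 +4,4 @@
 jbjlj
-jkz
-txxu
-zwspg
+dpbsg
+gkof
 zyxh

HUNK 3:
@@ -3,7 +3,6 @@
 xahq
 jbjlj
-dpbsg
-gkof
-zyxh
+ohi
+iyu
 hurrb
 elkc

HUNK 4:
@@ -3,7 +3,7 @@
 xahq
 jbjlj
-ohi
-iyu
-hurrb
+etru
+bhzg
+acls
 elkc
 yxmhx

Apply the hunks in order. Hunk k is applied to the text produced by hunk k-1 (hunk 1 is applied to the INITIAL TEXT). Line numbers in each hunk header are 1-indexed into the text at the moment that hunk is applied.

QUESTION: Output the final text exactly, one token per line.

Answer: fuc
beqh
xahq
jbjlj
etru
bhzg
acls
elkc
yxmhx
zygg

Derivation:
Hunk 1: at line 3 remove [xdtgg] add [jkz,txxu,zwspg] -> 12 lines: fuc beqh xahq jbjlj jkz txxu zwspg zyxh hurrb elkc yxmhx zygg
Hunk 2: at line 4 remove [jkz,txxu,zwspg] add [dpbsg,gkof] -> 11 lines: fuc beqh xahq jbjlj dpbsg gkof zyxh hurrb elkc yxmhx zygg
Hunk 3: at line 3 remove [dpbsg,gkof,zyxh] add [ohi,iyu] -> 10 lines: fuc beqh xahq jbjlj ohi iyu hurrb elkc yxmhx zygg
Hunk 4: at line 3 remove [ohi,iyu,hurrb] add [etru,bhzg,acls] -> 10 lines: fuc beqh xahq jbjlj etru bhzg acls elkc yxmhx zygg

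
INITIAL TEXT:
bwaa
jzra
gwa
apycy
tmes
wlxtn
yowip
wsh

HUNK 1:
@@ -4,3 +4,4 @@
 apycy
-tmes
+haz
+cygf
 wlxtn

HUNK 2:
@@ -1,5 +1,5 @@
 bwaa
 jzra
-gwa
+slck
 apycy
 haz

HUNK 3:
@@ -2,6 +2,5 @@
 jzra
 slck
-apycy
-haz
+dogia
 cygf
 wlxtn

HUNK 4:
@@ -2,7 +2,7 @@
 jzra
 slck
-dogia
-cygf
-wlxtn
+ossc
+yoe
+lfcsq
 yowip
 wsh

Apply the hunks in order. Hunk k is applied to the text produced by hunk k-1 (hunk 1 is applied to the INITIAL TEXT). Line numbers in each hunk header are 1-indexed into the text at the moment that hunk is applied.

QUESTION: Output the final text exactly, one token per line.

Answer: bwaa
jzra
slck
ossc
yoe
lfcsq
yowip
wsh

Derivation:
Hunk 1: at line 4 remove [tmes] add [haz,cygf] -> 9 lines: bwaa jzra gwa apycy haz cygf wlxtn yowip wsh
Hunk 2: at line 1 remove [gwa] add [slck] -> 9 lines: bwaa jzra slck apycy haz cygf wlxtn yowip wsh
Hunk 3: at line 2 remove [apycy,haz] add [dogia] -> 8 lines: bwaa jzra slck dogia cygf wlxtn yowip wsh
Hunk 4: at line 2 remove [dogia,cygf,wlxtn] add [ossc,yoe,lfcsq] -> 8 lines: bwaa jzra slck ossc yoe lfcsq yowip wsh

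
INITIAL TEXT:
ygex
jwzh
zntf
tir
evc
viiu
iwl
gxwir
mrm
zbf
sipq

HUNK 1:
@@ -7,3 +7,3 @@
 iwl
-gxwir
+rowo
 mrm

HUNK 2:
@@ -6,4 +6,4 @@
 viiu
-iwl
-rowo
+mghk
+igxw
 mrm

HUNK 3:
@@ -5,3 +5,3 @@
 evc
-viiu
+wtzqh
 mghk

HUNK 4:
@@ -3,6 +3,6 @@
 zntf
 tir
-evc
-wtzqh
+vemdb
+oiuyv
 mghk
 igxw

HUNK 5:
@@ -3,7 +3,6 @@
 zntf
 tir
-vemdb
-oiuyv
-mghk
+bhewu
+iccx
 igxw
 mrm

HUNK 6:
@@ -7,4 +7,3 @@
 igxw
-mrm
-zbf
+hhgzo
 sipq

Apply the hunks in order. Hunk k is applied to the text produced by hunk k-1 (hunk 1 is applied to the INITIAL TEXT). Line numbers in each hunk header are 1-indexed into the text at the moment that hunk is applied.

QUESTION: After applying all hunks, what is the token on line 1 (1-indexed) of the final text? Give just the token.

Hunk 1: at line 7 remove [gxwir] add [rowo] -> 11 lines: ygex jwzh zntf tir evc viiu iwl rowo mrm zbf sipq
Hunk 2: at line 6 remove [iwl,rowo] add [mghk,igxw] -> 11 lines: ygex jwzh zntf tir evc viiu mghk igxw mrm zbf sipq
Hunk 3: at line 5 remove [viiu] add [wtzqh] -> 11 lines: ygex jwzh zntf tir evc wtzqh mghk igxw mrm zbf sipq
Hunk 4: at line 3 remove [evc,wtzqh] add [vemdb,oiuyv] -> 11 lines: ygex jwzh zntf tir vemdb oiuyv mghk igxw mrm zbf sipq
Hunk 5: at line 3 remove [vemdb,oiuyv,mghk] add [bhewu,iccx] -> 10 lines: ygex jwzh zntf tir bhewu iccx igxw mrm zbf sipq
Hunk 6: at line 7 remove [mrm,zbf] add [hhgzo] -> 9 lines: ygex jwzh zntf tir bhewu iccx igxw hhgzo sipq
Final line 1: ygex

Answer: ygex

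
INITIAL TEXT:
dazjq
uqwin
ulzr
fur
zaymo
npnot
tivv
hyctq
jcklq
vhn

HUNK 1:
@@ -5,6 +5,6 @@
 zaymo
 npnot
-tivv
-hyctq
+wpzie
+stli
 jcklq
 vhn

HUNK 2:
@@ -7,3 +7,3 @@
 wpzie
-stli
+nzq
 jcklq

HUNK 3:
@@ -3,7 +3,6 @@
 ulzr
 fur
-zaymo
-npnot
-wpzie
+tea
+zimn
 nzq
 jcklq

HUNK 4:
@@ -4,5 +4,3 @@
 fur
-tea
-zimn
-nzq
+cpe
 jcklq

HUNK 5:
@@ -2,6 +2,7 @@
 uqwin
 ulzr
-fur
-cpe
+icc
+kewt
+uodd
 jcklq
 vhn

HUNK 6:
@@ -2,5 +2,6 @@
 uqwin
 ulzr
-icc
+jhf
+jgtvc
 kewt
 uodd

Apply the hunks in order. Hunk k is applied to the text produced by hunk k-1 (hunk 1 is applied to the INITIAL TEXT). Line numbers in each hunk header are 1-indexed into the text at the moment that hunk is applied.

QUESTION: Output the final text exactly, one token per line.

Answer: dazjq
uqwin
ulzr
jhf
jgtvc
kewt
uodd
jcklq
vhn

Derivation:
Hunk 1: at line 5 remove [tivv,hyctq] add [wpzie,stli] -> 10 lines: dazjq uqwin ulzr fur zaymo npnot wpzie stli jcklq vhn
Hunk 2: at line 7 remove [stli] add [nzq] -> 10 lines: dazjq uqwin ulzr fur zaymo npnot wpzie nzq jcklq vhn
Hunk 3: at line 3 remove [zaymo,npnot,wpzie] add [tea,zimn] -> 9 lines: dazjq uqwin ulzr fur tea zimn nzq jcklq vhn
Hunk 4: at line 4 remove [tea,zimn,nzq] add [cpe] -> 7 lines: dazjq uqwin ulzr fur cpe jcklq vhn
Hunk 5: at line 2 remove [fur,cpe] add [icc,kewt,uodd] -> 8 lines: dazjq uqwin ulzr icc kewt uodd jcklq vhn
Hunk 6: at line 2 remove [icc] add [jhf,jgtvc] -> 9 lines: dazjq uqwin ulzr jhf jgtvc kewt uodd jcklq vhn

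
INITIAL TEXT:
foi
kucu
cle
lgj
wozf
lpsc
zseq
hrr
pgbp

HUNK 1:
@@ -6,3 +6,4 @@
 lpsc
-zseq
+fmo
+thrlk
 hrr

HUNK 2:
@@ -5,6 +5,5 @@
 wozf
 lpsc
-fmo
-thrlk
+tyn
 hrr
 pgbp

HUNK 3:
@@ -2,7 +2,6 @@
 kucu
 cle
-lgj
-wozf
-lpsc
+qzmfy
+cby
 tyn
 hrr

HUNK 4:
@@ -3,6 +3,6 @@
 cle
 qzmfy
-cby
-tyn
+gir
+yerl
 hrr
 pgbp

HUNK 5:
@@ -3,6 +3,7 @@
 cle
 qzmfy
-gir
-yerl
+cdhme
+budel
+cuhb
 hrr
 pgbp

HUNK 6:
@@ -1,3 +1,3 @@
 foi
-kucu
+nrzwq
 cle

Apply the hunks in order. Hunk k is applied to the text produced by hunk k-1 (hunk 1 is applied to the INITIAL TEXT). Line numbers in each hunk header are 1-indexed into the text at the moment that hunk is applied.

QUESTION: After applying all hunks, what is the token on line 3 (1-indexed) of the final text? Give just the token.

Hunk 1: at line 6 remove [zseq] add [fmo,thrlk] -> 10 lines: foi kucu cle lgj wozf lpsc fmo thrlk hrr pgbp
Hunk 2: at line 5 remove [fmo,thrlk] add [tyn] -> 9 lines: foi kucu cle lgj wozf lpsc tyn hrr pgbp
Hunk 3: at line 2 remove [lgj,wozf,lpsc] add [qzmfy,cby] -> 8 lines: foi kucu cle qzmfy cby tyn hrr pgbp
Hunk 4: at line 3 remove [cby,tyn] add [gir,yerl] -> 8 lines: foi kucu cle qzmfy gir yerl hrr pgbp
Hunk 5: at line 3 remove [gir,yerl] add [cdhme,budel,cuhb] -> 9 lines: foi kucu cle qzmfy cdhme budel cuhb hrr pgbp
Hunk 6: at line 1 remove [kucu] add [nrzwq] -> 9 lines: foi nrzwq cle qzmfy cdhme budel cuhb hrr pgbp
Final line 3: cle

Answer: cle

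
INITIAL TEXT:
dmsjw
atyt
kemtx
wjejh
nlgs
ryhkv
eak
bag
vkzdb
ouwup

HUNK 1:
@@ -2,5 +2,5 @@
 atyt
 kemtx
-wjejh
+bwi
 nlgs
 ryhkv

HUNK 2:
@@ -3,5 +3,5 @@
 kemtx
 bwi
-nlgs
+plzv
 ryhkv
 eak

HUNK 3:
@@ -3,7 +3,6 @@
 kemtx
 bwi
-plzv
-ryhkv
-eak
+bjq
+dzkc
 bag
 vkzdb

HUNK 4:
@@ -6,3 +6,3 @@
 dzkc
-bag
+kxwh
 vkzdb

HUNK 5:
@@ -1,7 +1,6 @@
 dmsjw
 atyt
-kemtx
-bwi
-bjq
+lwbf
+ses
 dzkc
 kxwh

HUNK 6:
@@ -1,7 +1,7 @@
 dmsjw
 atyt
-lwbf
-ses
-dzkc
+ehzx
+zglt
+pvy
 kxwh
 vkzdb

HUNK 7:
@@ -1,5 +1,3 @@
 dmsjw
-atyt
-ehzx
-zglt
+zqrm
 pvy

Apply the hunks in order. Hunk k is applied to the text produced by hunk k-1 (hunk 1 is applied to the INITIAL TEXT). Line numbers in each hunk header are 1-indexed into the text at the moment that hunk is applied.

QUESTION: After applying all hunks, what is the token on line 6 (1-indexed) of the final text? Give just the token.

Hunk 1: at line 2 remove [wjejh] add [bwi] -> 10 lines: dmsjw atyt kemtx bwi nlgs ryhkv eak bag vkzdb ouwup
Hunk 2: at line 3 remove [nlgs] add [plzv] -> 10 lines: dmsjw atyt kemtx bwi plzv ryhkv eak bag vkzdb ouwup
Hunk 3: at line 3 remove [plzv,ryhkv,eak] add [bjq,dzkc] -> 9 lines: dmsjw atyt kemtx bwi bjq dzkc bag vkzdb ouwup
Hunk 4: at line 6 remove [bag] add [kxwh] -> 9 lines: dmsjw atyt kemtx bwi bjq dzkc kxwh vkzdb ouwup
Hunk 5: at line 1 remove [kemtx,bwi,bjq] add [lwbf,ses] -> 8 lines: dmsjw atyt lwbf ses dzkc kxwh vkzdb ouwup
Hunk 6: at line 1 remove [lwbf,ses,dzkc] add [ehzx,zglt,pvy] -> 8 lines: dmsjw atyt ehzx zglt pvy kxwh vkzdb ouwup
Hunk 7: at line 1 remove [atyt,ehzx,zglt] add [zqrm] -> 6 lines: dmsjw zqrm pvy kxwh vkzdb ouwup
Final line 6: ouwup

Answer: ouwup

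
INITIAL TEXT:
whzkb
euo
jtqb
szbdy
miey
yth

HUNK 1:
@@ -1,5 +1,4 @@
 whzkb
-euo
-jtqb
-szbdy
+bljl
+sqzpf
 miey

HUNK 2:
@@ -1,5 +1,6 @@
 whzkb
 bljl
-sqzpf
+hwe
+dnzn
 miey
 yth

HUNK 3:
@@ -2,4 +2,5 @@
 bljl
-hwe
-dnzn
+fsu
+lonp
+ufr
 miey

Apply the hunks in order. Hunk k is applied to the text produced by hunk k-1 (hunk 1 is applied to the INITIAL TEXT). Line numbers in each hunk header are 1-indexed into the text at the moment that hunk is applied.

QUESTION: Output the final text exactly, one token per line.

Hunk 1: at line 1 remove [euo,jtqb,szbdy] add [bljl,sqzpf] -> 5 lines: whzkb bljl sqzpf miey yth
Hunk 2: at line 1 remove [sqzpf] add [hwe,dnzn] -> 6 lines: whzkb bljl hwe dnzn miey yth
Hunk 3: at line 2 remove [hwe,dnzn] add [fsu,lonp,ufr] -> 7 lines: whzkb bljl fsu lonp ufr miey yth

Answer: whzkb
bljl
fsu
lonp
ufr
miey
yth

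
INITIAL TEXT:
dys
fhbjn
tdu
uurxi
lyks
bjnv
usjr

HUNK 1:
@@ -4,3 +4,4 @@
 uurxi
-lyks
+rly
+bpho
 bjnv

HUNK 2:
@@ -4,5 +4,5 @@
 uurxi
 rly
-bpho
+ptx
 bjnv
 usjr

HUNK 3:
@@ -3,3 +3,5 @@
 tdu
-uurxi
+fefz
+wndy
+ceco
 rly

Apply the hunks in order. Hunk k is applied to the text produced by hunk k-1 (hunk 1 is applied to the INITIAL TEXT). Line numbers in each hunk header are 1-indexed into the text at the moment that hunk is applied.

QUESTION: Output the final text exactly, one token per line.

Hunk 1: at line 4 remove [lyks] add [rly,bpho] -> 8 lines: dys fhbjn tdu uurxi rly bpho bjnv usjr
Hunk 2: at line 4 remove [bpho] add [ptx] -> 8 lines: dys fhbjn tdu uurxi rly ptx bjnv usjr
Hunk 3: at line 3 remove [uurxi] add [fefz,wndy,ceco] -> 10 lines: dys fhbjn tdu fefz wndy ceco rly ptx bjnv usjr

Answer: dys
fhbjn
tdu
fefz
wndy
ceco
rly
ptx
bjnv
usjr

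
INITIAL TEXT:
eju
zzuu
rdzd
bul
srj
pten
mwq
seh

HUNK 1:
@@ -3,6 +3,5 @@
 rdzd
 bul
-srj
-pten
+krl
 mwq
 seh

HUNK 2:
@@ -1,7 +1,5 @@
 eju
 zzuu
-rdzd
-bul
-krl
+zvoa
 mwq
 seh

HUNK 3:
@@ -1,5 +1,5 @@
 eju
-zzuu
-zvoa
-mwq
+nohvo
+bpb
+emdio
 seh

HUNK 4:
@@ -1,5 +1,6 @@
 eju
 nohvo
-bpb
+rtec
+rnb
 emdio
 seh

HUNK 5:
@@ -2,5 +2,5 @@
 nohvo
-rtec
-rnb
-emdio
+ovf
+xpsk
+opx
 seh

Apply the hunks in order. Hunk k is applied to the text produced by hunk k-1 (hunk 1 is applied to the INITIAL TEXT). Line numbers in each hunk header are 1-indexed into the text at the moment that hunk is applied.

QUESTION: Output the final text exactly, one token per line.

Answer: eju
nohvo
ovf
xpsk
opx
seh

Derivation:
Hunk 1: at line 3 remove [srj,pten] add [krl] -> 7 lines: eju zzuu rdzd bul krl mwq seh
Hunk 2: at line 1 remove [rdzd,bul,krl] add [zvoa] -> 5 lines: eju zzuu zvoa mwq seh
Hunk 3: at line 1 remove [zzuu,zvoa,mwq] add [nohvo,bpb,emdio] -> 5 lines: eju nohvo bpb emdio seh
Hunk 4: at line 1 remove [bpb] add [rtec,rnb] -> 6 lines: eju nohvo rtec rnb emdio seh
Hunk 5: at line 2 remove [rtec,rnb,emdio] add [ovf,xpsk,opx] -> 6 lines: eju nohvo ovf xpsk opx seh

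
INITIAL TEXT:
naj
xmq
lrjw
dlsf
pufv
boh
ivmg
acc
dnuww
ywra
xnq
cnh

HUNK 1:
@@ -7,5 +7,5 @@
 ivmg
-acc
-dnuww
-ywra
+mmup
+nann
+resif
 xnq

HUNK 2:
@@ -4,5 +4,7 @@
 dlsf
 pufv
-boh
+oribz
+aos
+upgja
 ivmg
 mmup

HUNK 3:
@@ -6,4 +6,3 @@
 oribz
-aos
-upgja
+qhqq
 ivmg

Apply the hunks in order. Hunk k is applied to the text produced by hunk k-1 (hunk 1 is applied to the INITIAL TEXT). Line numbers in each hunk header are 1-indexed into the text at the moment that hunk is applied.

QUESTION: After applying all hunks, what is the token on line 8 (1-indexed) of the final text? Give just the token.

Answer: ivmg

Derivation:
Hunk 1: at line 7 remove [acc,dnuww,ywra] add [mmup,nann,resif] -> 12 lines: naj xmq lrjw dlsf pufv boh ivmg mmup nann resif xnq cnh
Hunk 2: at line 4 remove [boh] add [oribz,aos,upgja] -> 14 lines: naj xmq lrjw dlsf pufv oribz aos upgja ivmg mmup nann resif xnq cnh
Hunk 3: at line 6 remove [aos,upgja] add [qhqq] -> 13 lines: naj xmq lrjw dlsf pufv oribz qhqq ivmg mmup nann resif xnq cnh
Final line 8: ivmg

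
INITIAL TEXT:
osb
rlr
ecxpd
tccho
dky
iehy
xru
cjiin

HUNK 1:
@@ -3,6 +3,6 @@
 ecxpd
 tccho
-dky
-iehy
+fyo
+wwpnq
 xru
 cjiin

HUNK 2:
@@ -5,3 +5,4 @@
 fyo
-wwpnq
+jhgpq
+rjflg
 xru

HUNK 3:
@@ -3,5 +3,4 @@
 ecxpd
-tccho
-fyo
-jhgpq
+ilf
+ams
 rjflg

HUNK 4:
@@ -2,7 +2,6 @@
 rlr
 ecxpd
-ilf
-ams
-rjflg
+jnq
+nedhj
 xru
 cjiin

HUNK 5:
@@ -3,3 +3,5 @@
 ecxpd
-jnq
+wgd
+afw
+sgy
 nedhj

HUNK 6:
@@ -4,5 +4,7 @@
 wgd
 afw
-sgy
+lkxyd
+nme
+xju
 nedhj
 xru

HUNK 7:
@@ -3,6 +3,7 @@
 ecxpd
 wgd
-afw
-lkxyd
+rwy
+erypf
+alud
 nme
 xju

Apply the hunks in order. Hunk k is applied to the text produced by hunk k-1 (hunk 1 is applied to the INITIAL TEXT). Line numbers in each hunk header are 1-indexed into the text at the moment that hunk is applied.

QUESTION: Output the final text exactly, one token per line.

Hunk 1: at line 3 remove [dky,iehy] add [fyo,wwpnq] -> 8 lines: osb rlr ecxpd tccho fyo wwpnq xru cjiin
Hunk 2: at line 5 remove [wwpnq] add [jhgpq,rjflg] -> 9 lines: osb rlr ecxpd tccho fyo jhgpq rjflg xru cjiin
Hunk 3: at line 3 remove [tccho,fyo,jhgpq] add [ilf,ams] -> 8 lines: osb rlr ecxpd ilf ams rjflg xru cjiin
Hunk 4: at line 2 remove [ilf,ams,rjflg] add [jnq,nedhj] -> 7 lines: osb rlr ecxpd jnq nedhj xru cjiin
Hunk 5: at line 3 remove [jnq] add [wgd,afw,sgy] -> 9 lines: osb rlr ecxpd wgd afw sgy nedhj xru cjiin
Hunk 6: at line 4 remove [sgy] add [lkxyd,nme,xju] -> 11 lines: osb rlr ecxpd wgd afw lkxyd nme xju nedhj xru cjiin
Hunk 7: at line 3 remove [afw,lkxyd] add [rwy,erypf,alud] -> 12 lines: osb rlr ecxpd wgd rwy erypf alud nme xju nedhj xru cjiin

Answer: osb
rlr
ecxpd
wgd
rwy
erypf
alud
nme
xju
nedhj
xru
cjiin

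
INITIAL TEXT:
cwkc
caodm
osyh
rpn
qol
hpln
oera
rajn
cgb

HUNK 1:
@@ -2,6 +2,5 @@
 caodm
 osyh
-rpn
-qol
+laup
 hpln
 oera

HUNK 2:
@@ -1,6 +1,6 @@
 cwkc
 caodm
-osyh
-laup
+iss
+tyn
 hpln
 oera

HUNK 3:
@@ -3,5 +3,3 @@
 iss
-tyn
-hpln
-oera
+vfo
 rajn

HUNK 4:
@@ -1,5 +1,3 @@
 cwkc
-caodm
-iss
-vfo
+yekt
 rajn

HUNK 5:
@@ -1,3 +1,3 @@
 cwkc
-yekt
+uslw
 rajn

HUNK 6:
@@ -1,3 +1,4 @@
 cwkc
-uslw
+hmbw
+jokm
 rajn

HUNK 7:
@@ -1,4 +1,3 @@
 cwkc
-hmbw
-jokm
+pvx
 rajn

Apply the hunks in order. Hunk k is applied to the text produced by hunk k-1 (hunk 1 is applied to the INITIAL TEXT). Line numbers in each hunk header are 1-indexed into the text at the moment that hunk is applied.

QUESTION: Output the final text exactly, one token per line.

Answer: cwkc
pvx
rajn
cgb

Derivation:
Hunk 1: at line 2 remove [rpn,qol] add [laup] -> 8 lines: cwkc caodm osyh laup hpln oera rajn cgb
Hunk 2: at line 1 remove [osyh,laup] add [iss,tyn] -> 8 lines: cwkc caodm iss tyn hpln oera rajn cgb
Hunk 3: at line 3 remove [tyn,hpln,oera] add [vfo] -> 6 lines: cwkc caodm iss vfo rajn cgb
Hunk 4: at line 1 remove [caodm,iss,vfo] add [yekt] -> 4 lines: cwkc yekt rajn cgb
Hunk 5: at line 1 remove [yekt] add [uslw] -> 4 lines: cwkc uslw rajn cgb
Hunk 6: at line 1 remove [uslw] add [hmbw,jokm] -> 5 lines: cwkc hmbw jokm rajn cgb
Hunk 7: at line 1 remove [hmbw,jokm] add [pvx] -> 4 lines: cwkc pvx rajn cgb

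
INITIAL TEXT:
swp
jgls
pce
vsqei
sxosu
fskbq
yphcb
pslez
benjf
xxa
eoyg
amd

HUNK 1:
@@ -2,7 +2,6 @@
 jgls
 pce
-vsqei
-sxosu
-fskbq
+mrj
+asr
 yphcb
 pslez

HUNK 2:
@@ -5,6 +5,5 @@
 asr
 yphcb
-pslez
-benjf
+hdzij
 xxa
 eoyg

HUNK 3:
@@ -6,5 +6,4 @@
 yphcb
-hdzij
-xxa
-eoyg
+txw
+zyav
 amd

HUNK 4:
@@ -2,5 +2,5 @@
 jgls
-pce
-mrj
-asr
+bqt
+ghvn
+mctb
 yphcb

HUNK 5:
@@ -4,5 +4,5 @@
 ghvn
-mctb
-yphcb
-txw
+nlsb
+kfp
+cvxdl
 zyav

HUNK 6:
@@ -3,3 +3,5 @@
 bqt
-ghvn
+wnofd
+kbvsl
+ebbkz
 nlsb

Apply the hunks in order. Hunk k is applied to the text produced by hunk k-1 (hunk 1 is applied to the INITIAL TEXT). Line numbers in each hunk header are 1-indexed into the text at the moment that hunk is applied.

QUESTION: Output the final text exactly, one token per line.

Hunk 1: at line 2 remove [vsqei,sxosu,fskbq] add [mrj,asr] -> 11 lines: swp jgls pce mrj asr yphcb pslez benjf xxa eoyg amd
Hunk 2: at line 5 remove [pslez,benjf] add [hdzij] -> 10 lines: swp jgls pce mrj asr yphcb hdzij xxa eoyg amd
Hunk 3: at line 6 remove [hdzij,xxa,eoyg] add [txw,zyav] -> 9 lines: swp jgls pce mrj asr yphcb txw zyav amd
Hunk 4: at line 2 remove [pce,mrj,asr] add [bqt,ghvn,mctb] -> 9 lines: swp jgls bqt ghvn mctb yphcb txw zyav amd
Hunk 5: at line 4 remove [mctb,yphcb,txw] add [nlsb,kfp,cvxdl] -> 9 lines: swp jgls bqt ghvn nlsb kfp cvxdl zyav amd
Hunk 6: at line 3 remove [ghvn] add [wnofd,kbvsl,ebbkz] -> 11 lines: swp jgls bqt wnofd kbvsl ebbkz nlsb kfp cvxdl zyav amd

Answer: swp
jgls
bqt
wnofd
kbvsl
ebbkz
nlsb
kfp
cvxdl
zyav
amd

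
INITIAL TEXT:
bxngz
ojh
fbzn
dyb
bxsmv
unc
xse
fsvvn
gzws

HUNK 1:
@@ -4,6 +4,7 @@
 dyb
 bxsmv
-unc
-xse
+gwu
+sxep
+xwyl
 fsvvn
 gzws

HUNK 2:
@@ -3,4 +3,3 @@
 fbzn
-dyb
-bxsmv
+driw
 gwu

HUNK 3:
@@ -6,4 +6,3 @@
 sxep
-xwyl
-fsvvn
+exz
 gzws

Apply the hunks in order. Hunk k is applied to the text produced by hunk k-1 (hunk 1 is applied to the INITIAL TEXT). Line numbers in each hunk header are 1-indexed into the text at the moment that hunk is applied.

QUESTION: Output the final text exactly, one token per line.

Answer: bxngz
ojh
fbzn
driw
gwu
sxep
exz
gzws

Derivation:
Hunk 1: at line 4 remove [unc,xse] add [gwu,sxep,xwyl] -> 10 lines: bxngz ojh fbzn dyb bxsmv gwu sxep xwyl fsvvn gzws
Hunk 2: at line 3 remove [dyb,bxsmv] add [driw] -> 9 lines: bxngz ojh fbzn driw gwu sxep xwyl fsvvn gzws
Hunk 3: at line 6 remove [xwyl,fsvvn] add [exz] -> 8 lines: bxngz ojh fbzn driw gwu sxep exz gzws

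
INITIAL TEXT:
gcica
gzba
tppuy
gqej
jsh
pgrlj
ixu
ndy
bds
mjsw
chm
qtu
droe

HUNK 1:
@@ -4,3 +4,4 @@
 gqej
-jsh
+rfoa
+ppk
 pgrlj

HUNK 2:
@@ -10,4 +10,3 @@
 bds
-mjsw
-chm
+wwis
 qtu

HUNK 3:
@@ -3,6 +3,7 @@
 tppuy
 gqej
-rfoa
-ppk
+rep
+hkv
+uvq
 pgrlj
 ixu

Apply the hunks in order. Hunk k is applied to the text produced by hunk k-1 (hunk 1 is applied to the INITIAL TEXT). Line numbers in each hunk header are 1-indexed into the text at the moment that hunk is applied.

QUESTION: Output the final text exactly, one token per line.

Answer: gcica
gzba
tppuy
gqej
rep
hkv
uvq
pgrlj
ixu
ndy
bds
wwis
qtu
droe

Derivation:
Hunk 1: at line 4 remove [jsh] add [rfoa,ppk] -> 14 lines: gcica gzba tppuy gqej rfoa ppk pgrlj ixu ndy bds mjsw chm qtu droe
Hunk 2: at line 10 remove [mjsw,chm] add [wwis] -> 13 lines: gcica gzba tppuy gqej rfoa ppk pgrlj ixu ndy bds wwis qtu droe
Hunk 3: at line 3 remove [rfoa,ppk] add [rep,hkv,uvq] -> 14 lines: gcica gzba tppuy gqej rep hkv uvq pgrlj ixu ndy bds wwis qtu droe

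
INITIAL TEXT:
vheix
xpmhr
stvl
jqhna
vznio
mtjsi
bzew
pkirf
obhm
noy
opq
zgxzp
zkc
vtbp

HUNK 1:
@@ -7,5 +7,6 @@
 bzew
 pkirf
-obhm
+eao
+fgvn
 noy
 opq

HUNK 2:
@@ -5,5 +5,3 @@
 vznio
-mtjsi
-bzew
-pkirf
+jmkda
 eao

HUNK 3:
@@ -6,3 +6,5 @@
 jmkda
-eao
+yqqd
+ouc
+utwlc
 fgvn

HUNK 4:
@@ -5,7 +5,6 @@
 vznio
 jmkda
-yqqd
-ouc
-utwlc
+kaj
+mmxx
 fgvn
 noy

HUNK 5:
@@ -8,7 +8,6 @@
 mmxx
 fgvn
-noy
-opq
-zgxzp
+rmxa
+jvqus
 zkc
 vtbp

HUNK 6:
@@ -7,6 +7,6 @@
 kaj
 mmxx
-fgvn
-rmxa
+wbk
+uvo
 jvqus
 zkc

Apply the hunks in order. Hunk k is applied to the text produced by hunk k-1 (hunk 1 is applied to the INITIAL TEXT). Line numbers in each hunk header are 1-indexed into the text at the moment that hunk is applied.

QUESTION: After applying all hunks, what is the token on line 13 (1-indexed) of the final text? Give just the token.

Hunk 1: at line 7 remove [obhm] add [eao,fgvn] -> 15 lines: vheix xpmhr stvl jqhna vznio mtjsi bzew pkirf eao fgvn noy opq zgxzp zkc vtbp
Hunk 2: at line 5 remove [mtjsi,bzew,pkirf] add [jmkda] -> 13 lines: vheix xpmhr stvl jqhna vznio jmkda eao fgvn noy opq zgxzp zkc vtbp
Hunk 3: at line 6 remove [eao] add [yqqd,ouc,utwlc] -> 15 lines: vheix xpmhr stvl jqhna vznio jmkda yqqd ouc utwlc fgvn noy opq zgxzp zkc vtbp
Hunk 4: at line 5 remove [yqqd,ouc,utwlc] add [kaj,mmxx] -> 14 lines: vheix xpmhr stvl jqhna vznio jmkda kaj mmxx fgvn noy opq zgxzp zkc vtbp
Hunk 5: at line 8 remove [noy,opq,zgxzp] add [rmxa,jvqus] -> 13 lines: vheix xpmhr stvl jqhna vznio jmkda kaj mmxx fgvn rmxa jvqus zkc vtbp
Hunk 6: at line 7 remove [fgvn,rmxa] add [wbk,uvo] -> 13 lines: vheix xpmhr stvl jqhna vznio jmkda kaj mmxx wbk uvo jvqus zkc vtbp
Final line 13: vtbp

Answer: vtbp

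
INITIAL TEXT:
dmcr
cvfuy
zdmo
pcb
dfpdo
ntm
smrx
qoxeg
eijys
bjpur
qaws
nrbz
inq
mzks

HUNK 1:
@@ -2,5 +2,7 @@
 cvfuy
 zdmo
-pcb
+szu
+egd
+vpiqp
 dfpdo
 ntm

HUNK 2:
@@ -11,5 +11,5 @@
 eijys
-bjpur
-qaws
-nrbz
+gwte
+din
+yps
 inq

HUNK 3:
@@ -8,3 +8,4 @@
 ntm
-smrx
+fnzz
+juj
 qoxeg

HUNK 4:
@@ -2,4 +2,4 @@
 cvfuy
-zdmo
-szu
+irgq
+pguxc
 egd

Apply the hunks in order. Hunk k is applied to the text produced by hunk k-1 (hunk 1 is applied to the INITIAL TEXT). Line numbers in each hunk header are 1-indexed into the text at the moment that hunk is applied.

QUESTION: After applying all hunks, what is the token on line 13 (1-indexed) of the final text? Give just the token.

Hunk 1: at line 2 remove [pcb] add [szu,egd,vpiqp] -> 16 lines: dmcr cvfuy zdmo szu egd vpiqp dfpdo ntm smrx qoxeg eijys bjpur qaws nrbz inq mzks
Hunk 2: at line 11 remove [bjpur,qaws,nrbz] add [gwte,din,yps] -> 16 lines: dmcr cvfuy zdmo szu egd vpiqp dfpdo ntm smrx qoxeg eijys gwte din yps inq mzks
Hunk 3: at line 8 remove [smrx] add [fnzz,juj] -> 17 lines: dmcr cvfuy zdmo szu egd vpiqp dfpdo ntm fnzz juj qoxeg eijys gwte din yps inq mzks
Hunk 4: at line 2 remove [zdmo,szu] add [irgq,pguxc] -> 17 lines: dmcr cvfuy irgq pguxc egd vpiqp dfpdo ntm fnzz juj qoxeg eijys gwte din yps inq mzks
Final line 13: gwte

Answer: gwte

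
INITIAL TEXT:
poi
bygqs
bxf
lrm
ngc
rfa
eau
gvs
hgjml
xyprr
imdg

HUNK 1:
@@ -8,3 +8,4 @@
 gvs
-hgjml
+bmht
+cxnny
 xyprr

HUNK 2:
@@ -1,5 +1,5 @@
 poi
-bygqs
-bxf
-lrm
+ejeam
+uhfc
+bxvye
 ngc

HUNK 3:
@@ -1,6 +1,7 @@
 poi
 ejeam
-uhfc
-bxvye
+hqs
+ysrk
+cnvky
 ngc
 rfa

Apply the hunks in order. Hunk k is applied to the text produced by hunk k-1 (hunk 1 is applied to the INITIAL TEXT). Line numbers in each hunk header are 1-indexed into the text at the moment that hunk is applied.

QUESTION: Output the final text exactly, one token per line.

Hunk 1: at line 8 remove [hgjml] add [bmht,cxnny] -> 12 lines: poi bygqs bxf lrm ngc rfa eau gvs bmht cxnny xyprr imdg
Hunk 2: at line 1 remove [bygqs,bxf,lrm] add [ejeam,uhfc,bxvye] -> 12 lines: poi ejeam uhfc bxvye ngc rfa eau gvs bmht cxnny xyprr imdg
Hunk 3: at line 1 remove [uhfc,bxvye] add [hqs,ysrk,cnvky] -> 13 lines: poi ejeam hqs ysrk cnvky ngc rfa eau gvs bmht cxnny xyprr imdg

Answer: poi
ejeam
hqs
ysrk
cnvky
ngc
rfa
eau
gvs
bmht
cxnny
xyprr
imdg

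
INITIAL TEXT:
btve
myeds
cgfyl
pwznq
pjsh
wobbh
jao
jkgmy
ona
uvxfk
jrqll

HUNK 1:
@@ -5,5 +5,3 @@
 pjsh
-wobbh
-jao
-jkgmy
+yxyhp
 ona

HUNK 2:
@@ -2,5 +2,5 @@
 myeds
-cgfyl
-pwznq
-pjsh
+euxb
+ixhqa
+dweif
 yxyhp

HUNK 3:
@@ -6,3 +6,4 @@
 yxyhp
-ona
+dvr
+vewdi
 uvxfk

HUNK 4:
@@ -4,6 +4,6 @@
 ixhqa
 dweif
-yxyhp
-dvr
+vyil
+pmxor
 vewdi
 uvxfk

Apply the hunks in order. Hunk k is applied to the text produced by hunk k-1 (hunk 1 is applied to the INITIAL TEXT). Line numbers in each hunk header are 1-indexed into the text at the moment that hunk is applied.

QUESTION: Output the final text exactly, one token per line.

Answer: btve
myeds
euxb
ixhqa
dweif
vyil
pmxor
vewdi
uvxfk
jrqll

Derivation:
Hunk 1: at line 5 remove [wobbh,jao,jkgmy] add [yxyhp] -> 9 lines: btve myeds cgfyl pwznq pjsh yxyhp ona uvxfk jrqll
Hunk 2: at line 2 remove [cgfyl,pwznq,pjsh] add [euxb,ixhqa,dweif] -> 9 lines: btve myeds euxb ixhqa dweif yxyhp ona uvxfk jrqll
Hunk 3: at line 6 remove [ona] add [dvr,vewdi] -> 10 lines: btve myeds euxb ixhqa dweif yxyhp dvr vewdi uvxfk jrqll
Hunk 4: at line 4 remove [yxyhp,dvr] add [vyil,pmxor] -> 10 lines: btve myeds euxb ixhqa dweif vyil pmxor vewdi uvxfk jrqll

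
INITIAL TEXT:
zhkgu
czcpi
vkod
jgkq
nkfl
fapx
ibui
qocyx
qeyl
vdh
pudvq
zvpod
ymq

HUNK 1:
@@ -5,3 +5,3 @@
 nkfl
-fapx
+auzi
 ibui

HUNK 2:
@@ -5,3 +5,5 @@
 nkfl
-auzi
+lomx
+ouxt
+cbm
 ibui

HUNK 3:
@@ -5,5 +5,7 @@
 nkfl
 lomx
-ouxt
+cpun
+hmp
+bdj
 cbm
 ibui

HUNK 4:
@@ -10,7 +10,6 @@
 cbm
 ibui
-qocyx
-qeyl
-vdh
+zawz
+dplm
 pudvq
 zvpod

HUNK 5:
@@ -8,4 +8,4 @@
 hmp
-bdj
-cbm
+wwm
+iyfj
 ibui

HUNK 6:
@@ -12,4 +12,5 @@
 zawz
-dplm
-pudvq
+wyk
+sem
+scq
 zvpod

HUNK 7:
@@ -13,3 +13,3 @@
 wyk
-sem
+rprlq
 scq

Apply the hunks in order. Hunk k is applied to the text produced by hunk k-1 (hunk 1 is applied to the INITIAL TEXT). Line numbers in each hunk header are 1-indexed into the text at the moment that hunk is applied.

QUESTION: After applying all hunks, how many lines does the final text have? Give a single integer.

Hunk 1: at line 5 remove [fapx] add [auzi] -> 13 lines: zhkgu czcpi vkod jgkq nkfl auzi ibui qocyx qeyl vdh pudvq zvpod ymq
Hunk 2: at line 5 remove [auzi] add [lomx,ouxt,cbm] -> 15 lines: zhkgu czcpi vkod jgkq nkfl lomx ouxt cbm ibui qocyx qeyl vdh pudvq zvpod ymq
Hunk 3: at line 5 remove [ouxt] add [cpun,hmp,bdj] -> 17 lines: zhkgu czcpi vkod jgkq nkfl lomx cpun hmp bdj cbm ibui qocyx qeyl vdh pudvq zvpod ymq
Hunk 4: at line 10 remove [qocyx,qeyl,vdh] add [zawz,dplm] -> 16 lines: zhkgu czcpi vkod jgkq nkfl lomx cpun hmp bdj cbm ibui zawz dplm pudvq zvpod ymq
Hunk 5: at line 8 remove [bdj,cbm] add [wwm,iyfj] -> 16 lines: zhkgu czcpi vkod jgkq nkfl lomx cpun hmp wwm iyfj ibui zawz dplm pudvq zvpod ymq
Hunk 6: at line 12 remove [dplm,pudvq] add [wyk,sem,scq] -> 17 lines: zhkgu czcpi vkod jgkq nkfl lomx cpun hmp wwm iyfj ibui zawz wyk sem scq zvpod ymq
Hunk 7: at line 13 remove [sem] add [rprlq] -> 17 lines: zhkgu czcpi vkod jgkq nkfl lomx cpun hmp wwm iyfj ibui zawz wyk rprlq scq zvpod ymq
Final line count: 17

Answer: 17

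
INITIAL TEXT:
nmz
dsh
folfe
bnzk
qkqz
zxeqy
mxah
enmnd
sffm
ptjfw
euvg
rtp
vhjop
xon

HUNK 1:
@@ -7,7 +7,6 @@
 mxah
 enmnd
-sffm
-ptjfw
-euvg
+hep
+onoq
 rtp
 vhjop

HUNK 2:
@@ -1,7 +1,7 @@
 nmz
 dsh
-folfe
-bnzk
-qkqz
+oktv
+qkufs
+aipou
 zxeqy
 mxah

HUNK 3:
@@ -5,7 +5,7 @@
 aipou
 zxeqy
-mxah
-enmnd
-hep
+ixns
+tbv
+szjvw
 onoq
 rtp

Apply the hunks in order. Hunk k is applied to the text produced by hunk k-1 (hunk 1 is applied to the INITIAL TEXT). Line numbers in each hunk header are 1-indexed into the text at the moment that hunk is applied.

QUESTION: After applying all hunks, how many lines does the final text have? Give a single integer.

Hunk 1: at line 7 remove [sffm,ptjfw,euvg] add [hep,onoq] -> 13 lines: nmz dsh folfe bnzk qkqz zxeqy mxah enmnd hep onoq rtp vhjop xon
Hunk 2: at line 1 remove [folfe,bnzk,qkqz] add [oktv,qkufs,aipou] -> 13 lines: nmz dsh oktv qkufs aipou zxeqy mxah enmnd hep onoq rtp vhjop xon
Hunk 3: at line 5 remove [mxah,enmnd,hep] add [ixns,tbv,szjvw] -> 13 lines: nmz dsh oktv qkufs aipou zxeqy ixns tbv szjvw onoq rtp vhjop xon
Final line count: 13

Answer: 13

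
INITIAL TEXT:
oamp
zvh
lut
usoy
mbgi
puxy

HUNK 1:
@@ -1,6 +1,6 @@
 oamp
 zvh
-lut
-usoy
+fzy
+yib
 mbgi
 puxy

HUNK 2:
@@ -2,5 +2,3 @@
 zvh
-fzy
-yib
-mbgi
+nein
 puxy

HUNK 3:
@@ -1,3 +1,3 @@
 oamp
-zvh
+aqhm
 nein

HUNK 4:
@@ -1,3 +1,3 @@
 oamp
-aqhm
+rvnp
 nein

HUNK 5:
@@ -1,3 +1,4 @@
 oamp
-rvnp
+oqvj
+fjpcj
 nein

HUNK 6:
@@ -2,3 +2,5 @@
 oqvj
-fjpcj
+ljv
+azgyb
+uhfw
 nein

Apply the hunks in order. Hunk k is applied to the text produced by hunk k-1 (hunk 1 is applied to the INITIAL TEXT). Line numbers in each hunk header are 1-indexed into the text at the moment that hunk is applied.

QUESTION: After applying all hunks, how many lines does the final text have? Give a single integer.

Answer: 7

Derivation:
Hunk 1: at line 1 remove [lut,usoy] add [fzy,yib] -> 6 lines: oamp zvh fzy yib mbgi puxy
Hunk 2: at line 2 remove [fzy,yib,mbgi] add [nein] -> 4 lines: oamp zvh nein puxy
Hunk 3: at line 1 remove [zvh] add [aqhm] -> 4 lines: oamp aqhm nein puxy
Hunk 4: at line 1 remove [aqhm] add [rvnp] -> 4 lines: oamp rvnp nein puxy
Hunk 5: at line 1 remove [rvnp] add [oqvj,fjpcj] -> 5 lines: oamp oqvj fjpcj nein puxy
Hunk 6: at line 2 remove [fjpcj] add [ljv,azgyb,uhfw] -> 7 lines: oamp oqvj ljv azgyb uhfw nein puxy
Final line count: 7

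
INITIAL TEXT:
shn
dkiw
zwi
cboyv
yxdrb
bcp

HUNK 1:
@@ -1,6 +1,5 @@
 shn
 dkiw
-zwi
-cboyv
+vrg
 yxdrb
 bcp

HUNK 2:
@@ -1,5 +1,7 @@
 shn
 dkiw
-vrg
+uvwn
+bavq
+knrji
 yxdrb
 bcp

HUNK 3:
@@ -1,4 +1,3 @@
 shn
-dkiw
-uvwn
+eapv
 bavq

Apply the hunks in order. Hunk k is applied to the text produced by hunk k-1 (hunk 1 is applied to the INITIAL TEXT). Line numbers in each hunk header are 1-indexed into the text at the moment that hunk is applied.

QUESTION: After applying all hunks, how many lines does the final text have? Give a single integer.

Hunk 1: at line 1 remove [zwi,cboyv] add [vrg] -> 5 lines: shn dkiw vrg yxdrb bcp
Hunk 2: at line 1 remove [vrg] add [uvwn,bavq,knrji] -> 7 lines: shn dkiw uvwn bavq knrji yxdrb bcp
Hunk 3: at line 1 remove [dkiw,uvwn] add [eapv] -> 6 lines: shn eapv bavq knrji yxdrb bcp
Final line count: 6

Answer: 6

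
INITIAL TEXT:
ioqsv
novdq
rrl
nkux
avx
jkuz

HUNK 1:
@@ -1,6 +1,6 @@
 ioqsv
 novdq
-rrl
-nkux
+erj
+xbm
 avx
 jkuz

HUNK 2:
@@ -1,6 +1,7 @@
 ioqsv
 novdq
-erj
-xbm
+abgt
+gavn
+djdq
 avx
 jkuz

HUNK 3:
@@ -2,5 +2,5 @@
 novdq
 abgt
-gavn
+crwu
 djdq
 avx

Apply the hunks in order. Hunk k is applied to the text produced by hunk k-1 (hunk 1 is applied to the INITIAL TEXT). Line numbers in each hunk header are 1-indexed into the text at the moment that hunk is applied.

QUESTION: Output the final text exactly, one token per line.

Hunk 1: at line 1 remove [rrl,nkux] add [erj,xbm] -> 6 lines: ioqsv novdq erj xbm avx jkuz
Hunk 2: at line 1 remove [erj,xbm] add [abgt,gavn,djdq] -> 7 lines: ioqsv novdq abgt gavn djdq avx jkuz
Hunk 3: at line 2 remove [gavn] add [crwu] -> 7 lines: ioqsv novdq abgt crwu djdq avx jkuz

Answer: ioqsv
novdq
abgt
crwu
djdq
avx
jkuz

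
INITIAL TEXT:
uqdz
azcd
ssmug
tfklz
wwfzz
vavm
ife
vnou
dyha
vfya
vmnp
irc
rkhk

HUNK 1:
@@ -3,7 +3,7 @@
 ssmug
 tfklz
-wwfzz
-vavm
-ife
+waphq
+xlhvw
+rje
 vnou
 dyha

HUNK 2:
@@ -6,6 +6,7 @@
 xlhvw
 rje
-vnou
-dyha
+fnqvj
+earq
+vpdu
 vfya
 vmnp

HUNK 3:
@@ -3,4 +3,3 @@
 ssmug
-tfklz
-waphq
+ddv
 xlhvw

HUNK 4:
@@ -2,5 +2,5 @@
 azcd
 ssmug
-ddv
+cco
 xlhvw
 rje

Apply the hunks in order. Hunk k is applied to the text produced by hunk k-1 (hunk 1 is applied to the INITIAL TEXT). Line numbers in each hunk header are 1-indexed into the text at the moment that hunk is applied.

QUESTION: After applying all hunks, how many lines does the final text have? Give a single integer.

Hunk 1: at line 3 remove [wwfzz,vavm,ife] add [waphq,xlhvw,rje] -> 13 lines: uqdz azcd ssmug tfklz waphq xlhvw rje vnou dyha vfya vmnp irc rkhk
Hunk 2: at line 6 remove [vnou,dyha] add [fnqvj,earq,vpdu] -> 14 lines: uqdz azcd ssmug tfklz waphq xlhvw rje fnqvj earq vpdu vfya vmnp irc rkhk
Hunk 3: at line 3 remove [tfklz,waphq] add [ddv] -> 13 lines: uqdz azcd ssmug ddv xlhvw rje fnqvj earq vpdu vfya vmnp irc rkhk
Hunk 4: at line 2 remove [ddv] add [cco] -> 13 lines: uqdz azcd ssmug cco xlhvw rje fnqvj earq vpdu vfya vmnp irc rkhk
Final line count: 13

Answer: 13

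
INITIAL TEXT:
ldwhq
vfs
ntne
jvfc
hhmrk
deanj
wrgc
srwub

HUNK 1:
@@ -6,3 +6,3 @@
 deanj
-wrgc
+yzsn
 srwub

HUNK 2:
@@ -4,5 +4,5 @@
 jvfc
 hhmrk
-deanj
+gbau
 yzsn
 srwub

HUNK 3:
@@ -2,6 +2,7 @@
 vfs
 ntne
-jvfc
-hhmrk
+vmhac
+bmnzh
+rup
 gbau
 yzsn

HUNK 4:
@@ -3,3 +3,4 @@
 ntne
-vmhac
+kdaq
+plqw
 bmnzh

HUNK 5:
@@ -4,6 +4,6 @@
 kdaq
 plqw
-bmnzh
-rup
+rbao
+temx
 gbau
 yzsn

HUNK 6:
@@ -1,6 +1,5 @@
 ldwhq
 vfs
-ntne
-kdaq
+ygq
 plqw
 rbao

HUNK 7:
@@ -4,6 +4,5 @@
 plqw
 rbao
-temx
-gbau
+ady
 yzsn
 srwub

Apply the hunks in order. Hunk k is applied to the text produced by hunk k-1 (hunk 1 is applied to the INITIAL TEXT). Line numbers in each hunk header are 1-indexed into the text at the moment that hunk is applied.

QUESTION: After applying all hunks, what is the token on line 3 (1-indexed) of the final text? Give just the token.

Answer: ygq

Derivation:
Hunk 1: at line 6 remove [wrgc] add [yzsn] -> 8 lines: ldwhq vfs ntne jvfc hhmrk deanj yzsn srwub
Hunk 2: at line 4 remove [deanj] add [gbau] -> 8 lines: ldwhq vfs ntne jvfc hhmrk gbau yzsn srwub
Hunk 3: at line 2 remove [jvfc,hhmrk] add [vmhac,bmnzh,rup] -> 9 lines: ldwhq vfs ntne vmhac bmnzh rup gbau yzsn srwub
Hunk 4: at line 3 remove [vmhac] add [kdaq,plqw] -> 10 lines: ldwhq vfs ntne kdaq plqw bmnzh rup gbau yzsn srwub
Hunk 5: at line 4 remove [bmnzh,rup] add [rbao,temx] -> 10 lines: ldwhq vfs ntne kdaq plqw rbao temx gbau yzsn srwub
Hunk 6: at line 1 remove [ntne,kdaq] add [ygq] -> 9 lines: ldwhq vfs ygq plqw rbao temx gbau yzsn srwub
Hunk 7: at line 4 remove [temx,gbau] add [ady] -> 8 lines: ldwhq vfs ygq plqw rbao ady yzsn srwub
Final line 3: ygq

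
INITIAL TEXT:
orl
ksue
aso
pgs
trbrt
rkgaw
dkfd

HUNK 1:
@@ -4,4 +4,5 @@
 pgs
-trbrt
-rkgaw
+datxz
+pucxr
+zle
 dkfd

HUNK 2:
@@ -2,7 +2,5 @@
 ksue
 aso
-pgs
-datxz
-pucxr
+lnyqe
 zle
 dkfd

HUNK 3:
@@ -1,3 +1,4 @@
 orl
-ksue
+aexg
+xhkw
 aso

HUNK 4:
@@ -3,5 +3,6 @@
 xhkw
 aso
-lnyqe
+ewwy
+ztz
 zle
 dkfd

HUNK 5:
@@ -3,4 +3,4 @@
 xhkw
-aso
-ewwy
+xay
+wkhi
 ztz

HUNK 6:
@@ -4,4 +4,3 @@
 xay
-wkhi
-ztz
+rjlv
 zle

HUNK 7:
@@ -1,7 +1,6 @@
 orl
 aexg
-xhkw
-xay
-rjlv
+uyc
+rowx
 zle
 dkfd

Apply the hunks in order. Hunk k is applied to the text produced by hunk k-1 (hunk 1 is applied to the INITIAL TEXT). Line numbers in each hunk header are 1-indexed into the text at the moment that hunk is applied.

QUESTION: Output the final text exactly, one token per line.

Answer: orl
aexg
uyc
rowx
zle
dkfd

Derivation:
Hunk 1: at line 4 remove [trbrt,rkgaw] add [datxz,pucxr,zle] -> 8 lines: orl ksue aso pgs datxz pucxr zle dkfd
Hunk 2: at line 2 remove [pgs,datxz,pucxr] add [lnyqe] -> 6 lines: orl ksue aso lnyqe zle dkfd
Hunk 3: at line 1 remove [ksue] add [aexg,xhkw] -> 7 lines: orl aexg xhkw aso lnyqe zle dkfd
Hunk 4: at line 3 remove [lnyqe] add [ewwy,ztz] -> 8 lines: orl aexg xhkw aso ewwy ztz zle dkfd
Hunk 5: at line 3 remove [aso,ewwy] add [xay,wkhi] -> 8 lines: orl aexg xhkw xay wkhi ztz zle dkfd
Hunk 6: at line 4 remove [wkhi,ztz] add [rjlv] -> 7 lines: orl aexg xhkw xay rjlv zle dkfd
Hunk 7: at line 1 remove [xhkw,xay,rjlv] add [uyc,rowx] -> 6 lines: orl aexg uyc rowx zle dkfd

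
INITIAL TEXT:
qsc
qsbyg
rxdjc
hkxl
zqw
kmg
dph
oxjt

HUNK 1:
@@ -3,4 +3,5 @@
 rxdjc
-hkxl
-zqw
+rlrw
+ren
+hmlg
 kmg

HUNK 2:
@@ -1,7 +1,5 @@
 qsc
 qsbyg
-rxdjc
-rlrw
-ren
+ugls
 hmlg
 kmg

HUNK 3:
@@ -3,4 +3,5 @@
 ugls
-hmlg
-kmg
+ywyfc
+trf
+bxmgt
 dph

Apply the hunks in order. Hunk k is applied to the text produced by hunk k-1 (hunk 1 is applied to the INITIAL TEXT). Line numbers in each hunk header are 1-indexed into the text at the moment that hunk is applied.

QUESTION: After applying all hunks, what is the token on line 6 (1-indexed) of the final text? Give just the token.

Answer: bxmgt

Derivation:
Hunk 1: at line 3 remove [hkxl,zqw] add [rlrw,ren,hmlg] -> 9 lines: qsc qsbyg rxdjc rlrw ren hmlg kmg dph oxjt
Hunk 2: at line 1 remove [rxdjc,rlrw,ren] add [ugls] -> 7 lines: qsc qsbyg ugls hmlg kmg dph oxjt
Hunk 3: at line 3 remove [hmlg,kmg] add [ywyfc,trf,bxmgt] -> 8 lines: qsc qsbyg ugls ywyfc trf bxmgt dph oxjt
Final line 6: bxmgt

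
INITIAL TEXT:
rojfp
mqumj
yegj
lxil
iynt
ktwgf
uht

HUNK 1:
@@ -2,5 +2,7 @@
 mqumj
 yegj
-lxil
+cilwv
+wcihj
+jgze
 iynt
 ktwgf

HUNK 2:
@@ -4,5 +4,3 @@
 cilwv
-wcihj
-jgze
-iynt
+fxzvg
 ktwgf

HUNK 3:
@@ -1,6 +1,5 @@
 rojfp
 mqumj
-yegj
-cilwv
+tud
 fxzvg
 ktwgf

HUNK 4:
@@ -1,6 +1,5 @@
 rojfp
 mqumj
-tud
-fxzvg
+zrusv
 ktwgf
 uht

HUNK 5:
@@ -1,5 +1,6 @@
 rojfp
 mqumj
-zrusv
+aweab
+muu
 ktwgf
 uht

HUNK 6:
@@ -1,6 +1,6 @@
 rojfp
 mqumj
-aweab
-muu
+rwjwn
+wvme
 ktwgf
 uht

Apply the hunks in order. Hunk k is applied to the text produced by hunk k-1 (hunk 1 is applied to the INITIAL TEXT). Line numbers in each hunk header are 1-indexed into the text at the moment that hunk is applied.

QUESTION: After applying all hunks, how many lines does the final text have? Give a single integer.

Hunk 1: at line 2 remove [lxil] add [cilwv,wcihj,jgze] -> 9 lines: rojfp mqumj yegj cilwv wcihj jgze iynt ktwgf uht
Hunk 2: at line 4 remove [wcihj,jgze,iynt] add [fxzvg] -> 7 lines: rojfp mqumj yegj cilwv fxzvg ktwgf uht
Hunk 3: at line 1 remove [yegj,cilwv] add [tud] -> 6 lines: rojfp mqumj tud fxzvg ktwgf uht
Hunk 4: at line 1 remove [tud,fxzvg] add [zrusv] -> 5 lines: rojfp mqumj zrusv ktwgf uht
Hunk 5: at line 1 remove [zrusv] add [aweab,muu] -> 6 lines: rojfp mqumj aweab muu ktwgf uht
Hunk 6: at line 1 remove [aweab,muu] add [rwjwn,wvme] -> 6 lines: rojfp mqumj rwjwn wvme ktwgf uht
Final line count: 6

Answer: 6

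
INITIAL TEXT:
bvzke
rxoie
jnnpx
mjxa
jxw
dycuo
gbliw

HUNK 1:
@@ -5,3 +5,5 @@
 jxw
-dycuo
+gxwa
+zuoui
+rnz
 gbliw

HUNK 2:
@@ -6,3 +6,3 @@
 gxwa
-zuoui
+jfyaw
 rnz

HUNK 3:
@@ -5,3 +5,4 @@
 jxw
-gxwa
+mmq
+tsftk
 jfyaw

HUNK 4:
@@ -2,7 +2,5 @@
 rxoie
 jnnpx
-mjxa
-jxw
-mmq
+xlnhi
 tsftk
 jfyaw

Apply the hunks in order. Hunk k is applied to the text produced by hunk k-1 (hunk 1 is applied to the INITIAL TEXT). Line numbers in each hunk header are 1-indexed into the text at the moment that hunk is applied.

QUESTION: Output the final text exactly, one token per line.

Answer: bvzke
rxoie
jnnpx
xlnhi
tsftk
jfyaw
rnz
gbliw

Derivation:
Hunk 1: at line 5 remove [dycuo] add [gxwa,zuoui,rnz] -> 9 lines: bvzke rxoie jnnpx mjxa jxw gxwa zuoui rnz gbliw
Hunk 2: at line 6 remove [zuoui] add [jfyaw] -> 9 lines: bvzke rxoie jnnpx mjxa jxw gxwa jfyaw rnz gbliw
Hunk 3: at line 5 remove [gxwa] add [mmq,tsftk] -> 10 lines: bvzke rxoie jnnpx mjxa jxw mmq tsftk jfyaw rnz gbliw
Hunk 4: at line 2 remove [mjxa,jxw,mmq] add [xlnhi] -> 8 lines: bvzke rxoie jnnpx xlnhi tsftk jfyaw rnz gbliw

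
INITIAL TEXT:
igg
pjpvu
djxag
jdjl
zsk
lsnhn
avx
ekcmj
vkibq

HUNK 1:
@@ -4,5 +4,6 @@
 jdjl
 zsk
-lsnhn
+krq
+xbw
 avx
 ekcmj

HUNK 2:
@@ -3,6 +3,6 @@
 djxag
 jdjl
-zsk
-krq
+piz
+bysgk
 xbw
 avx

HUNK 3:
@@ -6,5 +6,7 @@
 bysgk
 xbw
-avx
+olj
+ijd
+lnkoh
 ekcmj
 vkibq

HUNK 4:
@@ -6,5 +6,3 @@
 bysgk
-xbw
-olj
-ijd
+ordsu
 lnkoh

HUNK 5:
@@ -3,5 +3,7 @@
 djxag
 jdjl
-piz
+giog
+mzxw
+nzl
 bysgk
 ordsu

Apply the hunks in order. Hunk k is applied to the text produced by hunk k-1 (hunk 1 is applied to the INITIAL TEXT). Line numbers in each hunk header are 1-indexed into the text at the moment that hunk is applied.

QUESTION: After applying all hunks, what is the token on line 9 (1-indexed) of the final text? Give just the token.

Hunk 1: at line 4 remove [lsnhn] add [krq,xbw] -> 10 lines: igg pjpvu djxag jdjl zsk krq xbw avx ekcmj vkibq
Hunk 2: at line 3 remove [zsk,krq] add [piz,bysgk] -> 10 lines: igg pjpvu djxag jdjl piz bysgk xbw avx ekcmj vkibq
Hunk 3: at line 6 remove [avx] add [olj,ijd,lnkoh] -> 12 lines: igg pjpvu djxag jdjl piz bysgk xbw olj ijd lnkoh ekcmj vkibq
Hunk 4: at line 6 remove [xbw,olj,ijd] add [ordsu] -> 10 lines: igg pjpvu djxag jdjl piz bysgk ordsu lnkoh ekcmj vkibq
Hunk 5: at line 3 remove [piz] add [giog,mzxw,nzl] -> 12 lines: igg pjpvu djxag jdjl giog mzxw nzl bysgk ordsu lnkoh ekcmj vkibq
Final line 9: ordsu

Answer: ordsu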